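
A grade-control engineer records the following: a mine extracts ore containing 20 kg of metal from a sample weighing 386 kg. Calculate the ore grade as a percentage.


Ore grade = (metal mass / ore mass) * 100
= (20 / 386) * 100
= 0.0518134715 * 100
= 5.1813%

5.1813%


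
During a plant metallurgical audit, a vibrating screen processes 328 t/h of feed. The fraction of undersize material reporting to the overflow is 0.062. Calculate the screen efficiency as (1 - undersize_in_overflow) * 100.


Screen efficiency = (1 - fraction of undersize in overflow) * 100
= (1 - 0.062) * 100
= 0.938 * 100
= 93.8%

93.8%


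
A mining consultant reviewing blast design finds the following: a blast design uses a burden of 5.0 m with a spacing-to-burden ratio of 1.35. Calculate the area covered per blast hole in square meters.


33.75 m^2

First, find the spacing:
Spacing = burden * ratio = 5.0 * 1.35
= 6.75 m
Then, calculate the area:
Area = burden * spacing = 5.0 * 6.75
= 33.75 m^2


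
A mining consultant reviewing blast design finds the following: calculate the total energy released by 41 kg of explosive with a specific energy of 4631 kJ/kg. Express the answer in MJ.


189.871 MJ

Energy = mass * specific_energy / 1000
= 41 * 4631 / 1000
= 189871 / 1000
= 189.871 MJ


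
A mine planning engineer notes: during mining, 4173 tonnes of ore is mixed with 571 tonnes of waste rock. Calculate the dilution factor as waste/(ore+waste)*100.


Total material = ore + waste
= 4173 + 571 = 4744 tonnes
Dilution = waste / total * 100
= 571 / 4744 * 100
= 0.1203625632 * 100
= 12.0363%

12.0363%


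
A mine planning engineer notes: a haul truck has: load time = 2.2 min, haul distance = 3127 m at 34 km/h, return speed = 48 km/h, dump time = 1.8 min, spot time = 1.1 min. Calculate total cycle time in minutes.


Convert haul speed to m/min: 34 * 1000/60 = 566.6666667 m/min
Haul time = 3127 / 566.6666667 = 5.518235294 min
Convert return speed to m/min: 48 * 1000/60 = 800 m/min
Return time = 3127 / 800 = 3.90875 min
Total cycle time:
= 2.2 + 5.518235294 + 1.8 + 3.90875 + 1.1
= 14.527 min

14.527 min


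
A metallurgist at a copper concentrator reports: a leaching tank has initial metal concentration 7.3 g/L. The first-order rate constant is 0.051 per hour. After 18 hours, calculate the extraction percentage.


60.0683%

Compute the exponent:
-k * t = -0.051 * 18 = -0.918
Remaining concentration:
C = 7.3 * exp(-0.918)
= 7.3 * 0.3993168767
= 2.9150132 g/L
Extracted = 7.3 - 2.9150132 = 4.3849868 g/L
Extraction % = 4.3849868 / 7.3 * 100
= 60.0683%


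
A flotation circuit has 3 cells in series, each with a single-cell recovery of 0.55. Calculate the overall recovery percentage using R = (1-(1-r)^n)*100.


Complement of single-cell recovery:
1 - r = 1 - 0.55 = 0.45
Raise to power n:
(1 - r)^3 = 0.45^3 = 0.091125
Overall recovery:
R = (1 - 0.091125) * 100
= 90.8875%

90.8875%


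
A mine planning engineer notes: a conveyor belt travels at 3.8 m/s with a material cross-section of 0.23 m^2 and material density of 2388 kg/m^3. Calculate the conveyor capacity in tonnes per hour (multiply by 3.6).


7513.6032 t/h

Volumetric flow = speed * area
= 3.8 * 0.23 = 0.874 m^3/s
Mass flow = volumetric * density
= 0.874 * 2388 = 2087.112 kg/s
Convert to t/h: multiply by 3.6
Capacity = 2087.112 * 3.6
= 7513.6032 t/h


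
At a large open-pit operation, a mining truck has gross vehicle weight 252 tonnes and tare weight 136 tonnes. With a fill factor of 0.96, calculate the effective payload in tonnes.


111.36 tonnes

Maximum payload = gross - tare
= 252 - 136 = 116 tonnes
Effective payload = max payload * fill factor
= 116 * 0.96
= 111.36 tonnes


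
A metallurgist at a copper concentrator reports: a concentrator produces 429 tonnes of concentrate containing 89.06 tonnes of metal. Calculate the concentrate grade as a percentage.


Grade = (metal in concentrate / concentrate mass) * 100
= (89.06 / 429) * 100
= 0.2075990676 * 100
= 20.7599%

20.7599%


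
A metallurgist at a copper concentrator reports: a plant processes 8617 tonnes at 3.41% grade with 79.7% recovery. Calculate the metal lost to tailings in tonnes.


Total metal in feed:
= 8617 * 3.41 / 100 = 293.8397 tonnes
Metal recovered:
= 293.8397 * 79.7 / 100 = 234.1902409 tonnes
Metal lost to tailings:
= 293.8397 - 234.1902409
= 59.6495 tonnes

59.6495 tonnes


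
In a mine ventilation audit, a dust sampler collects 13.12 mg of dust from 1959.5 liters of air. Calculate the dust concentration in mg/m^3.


Convert liters to m^3: 1 m^3 = 1000 L
Concentration = mass / volume * 1000
= 13.12 / 1959.5 * 1000
= 0.006695585609 * 1000
= 6.6956 mg/m^3

6.6956 mg/m^3


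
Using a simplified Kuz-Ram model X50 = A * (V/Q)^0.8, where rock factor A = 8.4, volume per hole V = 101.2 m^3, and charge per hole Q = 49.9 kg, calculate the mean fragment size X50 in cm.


14.7892 cm

Compute V/Q:
V/Q = 101.2 / 49.9 = 2.028056112
Raise to the power 0.8:
(V/Q)^0.8 = 2.028056112^0.8 = 1.760613281
Multiply by A:
X50 = 8.4 * 1.760613281
= 14.7892 cm


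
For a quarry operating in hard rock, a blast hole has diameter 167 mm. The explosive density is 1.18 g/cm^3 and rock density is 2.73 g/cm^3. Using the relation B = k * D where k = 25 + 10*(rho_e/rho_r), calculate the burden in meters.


4.8968 m

First, compute k:
rho_e / rho_r = 1.18 / 2.73 = 0.4322344322
k = 25 + 10 * 0.4322344322 = 29.32234432
Then, compute burden:
B = k * D / 1000 = 29.32234432 * 167 / 1000
= 4896.831502 / 1000
= 4.8968 m


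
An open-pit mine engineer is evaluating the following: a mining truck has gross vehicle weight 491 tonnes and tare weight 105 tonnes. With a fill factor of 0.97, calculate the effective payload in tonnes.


374.42 tonnes

Maximum payload = gross - tare
= 491 - 105 = 386 tonnes
Effective payload = max payload * fill factor
= 386 * 0.97
= 374.42 tonnes


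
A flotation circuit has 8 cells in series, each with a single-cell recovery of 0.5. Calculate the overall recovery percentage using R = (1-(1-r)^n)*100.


Complement of single-cell recovery:
1 - r = 1 - 0.5 = 0.5
Raise to power n:
(1 - r)^8 = 0.5^8 = 0.00390625
Overall recovery:
R = (1 - 0.00390625) * 100
= 99.6094%

99.6094%


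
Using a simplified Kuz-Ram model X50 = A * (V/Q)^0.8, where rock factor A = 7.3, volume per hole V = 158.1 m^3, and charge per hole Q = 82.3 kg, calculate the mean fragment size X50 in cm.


Compute V/Q:
V/Q = 158.1 / 82.3 = 1.921020656
Raise to the power 0.8:
(V/Q)^0.8 = 1.921020656^0.8 = 1.685875999
Multiply by A:
X50 = 7.3 * 1.685875999
= 12.3069 cm

12.3069 cm


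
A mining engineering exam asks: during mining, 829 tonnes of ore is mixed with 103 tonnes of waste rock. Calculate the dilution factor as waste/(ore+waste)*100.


11.0515%

Total material = ore + waste
= 829 + 103 = 932 tonnes
Dilution = waste / total * 100
= 103 / 932 * 100
= 0.1105150215 * 100
= 11.0515%


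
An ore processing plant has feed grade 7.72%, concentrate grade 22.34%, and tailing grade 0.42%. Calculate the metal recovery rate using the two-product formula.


96.3714%

Using the two-product formula:
R = 100 * c * (f - t) / (f * (c - t))
Numerator = 100 * 22.34 * (7.72 - 0.42)
= 100 * 22.34 * 7.3
= 16308.2
Denominator = 7.72 * (22.34 - 0.42)
= 7.72 * 21.92
= 169.2224
R = 16308.2 / 169.2224
= 96.3714%


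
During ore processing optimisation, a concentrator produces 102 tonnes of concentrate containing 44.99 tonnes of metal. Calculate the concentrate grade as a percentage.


44.1078%

Grade = (metal in concentrate / concentrate mass) * 100
= (44.99 / 102) * 100
= 0.4410784314 * 100
= 44.1078%


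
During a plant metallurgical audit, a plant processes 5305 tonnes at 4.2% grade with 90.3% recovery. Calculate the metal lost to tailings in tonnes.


Total metal in feed:
= 5305 * 4.2 / 100 = 222.81 tonnes
Metal recovered:
= 222.81 * 90.3 / 100 = 201.19743 tonnes
Metal lost to tailings:
= 222.81 - 201.19743
= 21.6126 tonnes

21.6126 tonnes


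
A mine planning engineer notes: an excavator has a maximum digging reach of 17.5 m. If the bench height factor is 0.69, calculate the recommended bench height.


12.075 m

Bench height = reach * factor
= 17.5 * 0.69
= 12.075 m


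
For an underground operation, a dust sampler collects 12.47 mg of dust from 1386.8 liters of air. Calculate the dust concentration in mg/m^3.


Convert liters to m^3: 1 m^3 = 1000 L
Concentration = mass / volume * 1000
= 12.47 / 1386.8 * 1000
= 0.008991923853 * 1000
= 8.9919 mg/m^3

8.9919 mg/m^3


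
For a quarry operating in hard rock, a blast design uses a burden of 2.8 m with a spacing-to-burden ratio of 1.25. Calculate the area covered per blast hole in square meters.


9.8 m^2

First, find the spacing:
Spacing = burden * ratio = 2.8 * 1.25
= 3.5 m
Then, calculate the area:
Area = burden * spacing = 2.8 * 3.5
= 9.8 m^2


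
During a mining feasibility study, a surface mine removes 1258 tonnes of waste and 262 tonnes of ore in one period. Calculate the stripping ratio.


Stripping ratio = waste tonnage / ore tonnage
= 1258 / 262
= 4.8015

4.8015


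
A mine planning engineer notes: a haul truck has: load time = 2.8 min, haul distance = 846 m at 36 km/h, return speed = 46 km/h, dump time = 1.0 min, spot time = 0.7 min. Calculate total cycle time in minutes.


7.0135 min

Convert haul speed to m/min: 36 * 1000/60 = 600 m/min
Haul time = 846 / 600 = 1.41 min
Convert return speed to m/min: 46 * 1000/60 = 766.6666667 m/min
Return time = 846 / 766.6666667 = 1.103478261 min
Total cycle time:
= 2.8 + 1.41 + 1.0 + 1.103478261 + 0.7
= 7.0135 min


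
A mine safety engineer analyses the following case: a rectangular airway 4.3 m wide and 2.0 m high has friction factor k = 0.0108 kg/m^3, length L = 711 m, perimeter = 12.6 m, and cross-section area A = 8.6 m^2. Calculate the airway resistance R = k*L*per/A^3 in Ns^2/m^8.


0.1521 Ns^2/m^8

Compute the numerator:
k * L * per = 0.0108 * 711 * 12.6
= 96.75288
Compute the denominator:
A^3 = 8.6^3 = 636.056
Resistance:
R = 96.75288 / 636.056
= 0.1521 Ns^2/m^8


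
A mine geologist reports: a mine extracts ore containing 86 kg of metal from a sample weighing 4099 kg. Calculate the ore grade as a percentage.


2.0981%

Ore grade = (metal mass / ore mass) * 100
= (86 / 4099) * 100
= 0.02098072701 * 100
= 2.0981%


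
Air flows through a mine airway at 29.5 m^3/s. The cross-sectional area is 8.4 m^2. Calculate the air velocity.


3.5119 m/s

Velocity = flow rate / cross-sectional area
= 29.5 / 8.4
= 3.5119 m/s


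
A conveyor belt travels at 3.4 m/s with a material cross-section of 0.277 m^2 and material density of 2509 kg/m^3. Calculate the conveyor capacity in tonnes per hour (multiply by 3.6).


Volumetric flow = speed * area
= 3.4 * 0.277 = 0.9418 m^3/s
Mass flow = volumetric * density
= 0.9418 * 2509 = 2362.9762 kg/s
Convert to t/h: multiply by 3.6
Capacity = 2362.9762 * 3.6
= 8506.7143 t/h

8506.7143 t/h


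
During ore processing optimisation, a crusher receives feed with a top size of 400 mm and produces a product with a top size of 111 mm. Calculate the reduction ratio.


Reduction ratio = feed size / product size
= 400 / 111
= 3.6036

3.6036


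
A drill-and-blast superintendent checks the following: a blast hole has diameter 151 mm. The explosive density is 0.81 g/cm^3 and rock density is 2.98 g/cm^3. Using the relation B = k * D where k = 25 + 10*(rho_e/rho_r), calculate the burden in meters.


4.1854 m

First, compute k:
rho_e / rho_r = 0.81 / 2.98 = 0.2718120805
k = 25 + 10 * 0.2718120805 = 27.71812081
Then, compute burden:
B = k * D / 1000 = 27.71812081 * 151 / 1000
= 4185.436242 / 1000
= 4.1854 m


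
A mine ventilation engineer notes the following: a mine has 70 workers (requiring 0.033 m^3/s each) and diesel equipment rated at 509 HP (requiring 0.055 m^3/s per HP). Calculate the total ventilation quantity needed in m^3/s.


Airflow for workers:
Q_people = 70 * 0.033 = 2.31 m^3/s
Airflow for diesel equipment:
Q_diesel = 509 * 0.055 = 27.995 m^3/s
Total ventilation:
Q_total = 2.31 + 27.995
= 30.305 m^3/s

30.305 m^3/s


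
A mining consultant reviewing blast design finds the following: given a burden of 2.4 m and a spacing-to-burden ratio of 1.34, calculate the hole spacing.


3.216 m

Spacing = burden * ratio
= 2.4 * 1.34
= 3.216 m


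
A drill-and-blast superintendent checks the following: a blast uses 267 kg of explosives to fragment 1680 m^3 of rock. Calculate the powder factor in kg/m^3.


0.1589 kg/m^3

Powder factor = explosive mass / rock volume
= 267 / 1680
= 0.1589 kg/m^3


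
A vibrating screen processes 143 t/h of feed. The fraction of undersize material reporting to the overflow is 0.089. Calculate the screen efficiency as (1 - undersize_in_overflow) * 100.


Screen efficiency = (1 - fraction of undersize in overflow) * 100
= (1 - 0.089) * 100
= 0.911 * 100
= 91.1%

91.1%


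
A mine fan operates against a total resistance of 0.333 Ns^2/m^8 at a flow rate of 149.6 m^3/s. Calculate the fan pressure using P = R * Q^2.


7452.5933 Pa

Compute Q^2:
Q^2 = 149.6^2 = 22380.16
Compute pressure:
P = R * Q^2 = 0.333 * 22380.16
= 7452.5933 Pa


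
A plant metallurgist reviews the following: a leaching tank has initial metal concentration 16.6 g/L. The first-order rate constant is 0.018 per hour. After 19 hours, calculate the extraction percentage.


28.9652%

Compute the exponent:
-k * t = -0.018 * 19 = -0.342
Remaining concentration:
C = 16.6 * exp(-0.342)
= 16.6 * 0.7103482047
= 11.7917802 g/L
Extracted = 16.6 - 11.7917802 = 4.808219802 g/L
Extraction % = 4.808219802 / 16.6 * 100
= 28.9652%


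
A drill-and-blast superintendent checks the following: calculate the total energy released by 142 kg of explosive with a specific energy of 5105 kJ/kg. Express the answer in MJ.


724.91 MJ

Energy = mass * specific_energy / 1000
= 142 * 5105 / 1000
= 724910 / 1000
= 724.91 MJ


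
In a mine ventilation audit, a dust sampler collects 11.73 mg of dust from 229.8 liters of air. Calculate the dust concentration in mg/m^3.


Convert liters to m^3: 1 m^3 = 1000 L
Concentration = mass / volume * 1000
= 11.73 / 229.8 * 1000
= 0.05104438642 * 1000
= 51.0444 mg/m^3

51.0444 mg/m^3


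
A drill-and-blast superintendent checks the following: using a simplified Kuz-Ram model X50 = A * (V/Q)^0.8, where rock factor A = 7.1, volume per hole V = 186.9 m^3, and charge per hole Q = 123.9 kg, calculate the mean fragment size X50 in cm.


9.8648 cm

Compute V/Q:
V/Q = 186.9 / 123.9 = 1.508474576
Raise to the power 0.8:
(V/Q)^0.8 = 1.508474576^0.8 = 1.389409922
Multiply by A:
X50 = 7.1 * 1.389409922
= 9.8648 cm


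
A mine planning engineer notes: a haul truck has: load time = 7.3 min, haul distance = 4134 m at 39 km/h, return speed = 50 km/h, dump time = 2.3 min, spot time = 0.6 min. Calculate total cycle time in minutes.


21.5208 min

Convert haul speed to m/min: 39 * 1000/60 = 650 m/min
Haul time = 4134 / 650 = 6.36 min
Convert return speed to m/min: 50 * 1000/60 = 833.3333333 m/min
Return time = 4134 / 833.3333333 = 4.9608 min
Total cycle time:
= 7.3 + 6.36 + 2.3 + 4.9608 + 0.6
= 21.5208 min


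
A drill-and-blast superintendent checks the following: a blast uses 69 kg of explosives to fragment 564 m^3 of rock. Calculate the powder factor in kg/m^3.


0.1223 kg/m^3

Powder factor = explosive mass / rock volume
= 69 / 564
= 0.1223 kg/m^3


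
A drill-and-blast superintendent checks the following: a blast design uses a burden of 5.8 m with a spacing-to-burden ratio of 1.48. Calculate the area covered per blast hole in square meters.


First, find the spacing:
Spacing = burden * ratio = 5.8 * 1.48
= 8.584 m
Then, calculate the area:
Area = burden * spacing = 5.8 * 8.584
= 49.7872 m^2

49.7872 m^2


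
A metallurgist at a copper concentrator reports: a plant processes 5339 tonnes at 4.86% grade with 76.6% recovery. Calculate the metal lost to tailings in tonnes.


60.7172 tonnes

Total metal in feed:
= 5339 * 4.86 / 100 = 259.4754 tonnes
Metal recovered:
= 259.4754 * 76.6 / 100 = 198.7581564 tonnes
Metal lost to tailings:
= 259.4754 - 198.7581564
= 60.7172 tonnes


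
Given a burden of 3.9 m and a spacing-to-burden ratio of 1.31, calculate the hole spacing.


Spacing = burden * ratio
= 3.9 * 1.31
= 5.109 m

5.109 m


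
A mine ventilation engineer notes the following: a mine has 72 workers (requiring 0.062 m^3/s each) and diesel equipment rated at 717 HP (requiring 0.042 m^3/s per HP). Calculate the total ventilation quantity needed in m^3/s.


Airflow for workers:
Q_people = 72 * 0.062 = 4.464 m^3/s
Airflow for diesel equipment:
Q_diesel = 717 * 0.042 = 30.114 m^3/s
Total ventilation:
Q_total = 4.464 + 30.114
= 34.578 m^3/s

34.578 m^3/s


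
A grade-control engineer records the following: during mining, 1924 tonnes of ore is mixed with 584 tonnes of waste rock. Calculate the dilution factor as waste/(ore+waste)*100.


23.2855%

Total material = ore + waste
= 1924 + 584 = 2508 tonnes
Dilution = waste / total * 100
= 584 / 2508 * 100
= 0.2328548644 * 100
= 23.2855%


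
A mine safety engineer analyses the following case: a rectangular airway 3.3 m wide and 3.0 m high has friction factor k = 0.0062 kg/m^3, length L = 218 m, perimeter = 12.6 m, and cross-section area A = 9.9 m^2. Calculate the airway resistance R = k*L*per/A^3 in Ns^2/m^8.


0.0176 Ns^2/m^8

Compute the numerator:
k * L * per = 0.0062 * 218 * 12.6
= 17.03016
Compute the denominator:
A^3 = 9.9^3 = 970.299
Resistance:
R = 17.03016 / 970.299
= 0.0176 Ns^2/m^8


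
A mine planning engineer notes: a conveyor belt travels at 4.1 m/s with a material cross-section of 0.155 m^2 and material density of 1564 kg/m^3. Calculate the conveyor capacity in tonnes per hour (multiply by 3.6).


3578.1192 t/h

Volumetric flow = speed * area
= 4.1 * 0.155 = 0.6355 m^3/s
Mass flow = volumetric * density
= 0.6355 * 1564 = 993.922 kg/s
Convert to t/h: multiply by 3.6
Capacity = 993.922 * 3.6
= 3578.1192 t/h


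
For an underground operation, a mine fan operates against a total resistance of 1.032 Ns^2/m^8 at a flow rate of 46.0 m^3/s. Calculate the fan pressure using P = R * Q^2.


Compute Q^2:
Q^2 = 46.0^2 = 2116.0
Compute pressure:
P = R * Q^2 = 1.032 * 2116.0
= 2183.712 Pa

2183.712 Pa


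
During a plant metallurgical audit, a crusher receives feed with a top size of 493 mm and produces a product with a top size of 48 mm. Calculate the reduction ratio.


10.2708

Reduction ratio = feed size / product size
= 493 / 48
= 10.2708


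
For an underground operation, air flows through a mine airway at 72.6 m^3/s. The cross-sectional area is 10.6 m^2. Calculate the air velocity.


6.8491 m/s

Velocity = flow rate / cross-sectional area
= 72.6 / 10.6
= 6.8491 m/s


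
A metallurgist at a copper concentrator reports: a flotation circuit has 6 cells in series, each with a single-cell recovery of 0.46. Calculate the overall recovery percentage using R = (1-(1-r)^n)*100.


Complement of single-cell recovery:
1 - r = 1 - 0.46 = 0.54
Raise to power n:
(1 - r)^6 = 0.54^6 = 0.0247949113
Overall recovery:
R = (1 - 0.0247949113) * 100
= 97.5205%

97.5205%


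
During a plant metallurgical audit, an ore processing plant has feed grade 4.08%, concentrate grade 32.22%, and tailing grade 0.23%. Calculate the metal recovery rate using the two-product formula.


Using the two-product formula:
R = 100 * c * (f - t) / (f * (c - t))
Numerator = 100 * 32.22 * (4.08 - 0.23)
= 100 * 32.22 * 3.85
= 12404.7
Denominator = 4.08 * (32.22 - 0.23)
= 4.08 * 31.99
= 130.5192
R = 12404.7 / 130.5192
= 95.0412%

95.0412%


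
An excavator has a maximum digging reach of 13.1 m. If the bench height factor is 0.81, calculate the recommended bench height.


10.611 m

Bench height = reach * factor
= 13.1 * 0.81
= 10.611 m


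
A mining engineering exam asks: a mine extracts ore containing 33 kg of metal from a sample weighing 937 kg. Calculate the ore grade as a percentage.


3.5219%

Ore grade = (metal mass / ore mass) * 100
= (33 / 937) * 100
= 0.03521878335 * 100
= 3.5219%


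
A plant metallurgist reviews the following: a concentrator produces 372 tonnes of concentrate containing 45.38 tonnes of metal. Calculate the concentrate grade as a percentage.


Grade = (metal in concentrate / concentrate mass) * 100
= (45.38 / 372) * 100
= 0.1219892473 * 100
= 12.1989%

12.1989%


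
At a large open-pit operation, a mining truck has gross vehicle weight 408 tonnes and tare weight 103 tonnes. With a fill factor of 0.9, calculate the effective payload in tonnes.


Maximum payload = gross - tare
= 408 - 103 = 305 tonnes
Effective payload = max payload * fill factor
= 305 * 0.9
= 274.5 tonnes

274.5 tonnes


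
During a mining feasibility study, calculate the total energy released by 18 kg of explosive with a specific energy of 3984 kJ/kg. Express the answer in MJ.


71.712 MJ

Energy = mass * specific_energy / 1000
= 18 * 3984 / 1000
= 71712 / 1000
= 71.712 MJ


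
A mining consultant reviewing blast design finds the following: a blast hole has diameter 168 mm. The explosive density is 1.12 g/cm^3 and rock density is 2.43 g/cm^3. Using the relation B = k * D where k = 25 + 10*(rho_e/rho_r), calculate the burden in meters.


4.9743 m

First, compute k:
rho_e / rho_r = 1.12 / 2.43 = 0.4609053498
k = 25 + 10 * 0.4609053498 = 29.6090535
Then, compute burden:
B = k * D / 1000 = 29.6090535 * 168 / 1000
= 4974.320988 / 1000
= 4.9743 m


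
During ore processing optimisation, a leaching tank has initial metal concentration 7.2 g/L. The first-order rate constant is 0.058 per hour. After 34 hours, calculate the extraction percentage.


Compute the exponent:
-k * t = -0.058 * 34 = -1.972
Remaining concentration:
C = 7.2 * exp(-1.972)
= 7.2 * 0.1391782212
= 1.002083193 g/L
Extracted = 7.2 - 1.002083193 = 6.197916807 g/L
Extraction % = 6.197916807 / 7.2 * 100
= 86.0822%

86.0822%


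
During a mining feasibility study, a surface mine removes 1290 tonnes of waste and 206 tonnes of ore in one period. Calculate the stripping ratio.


Stripping ratio = waste tonnage / ore tonnage
= 1290 / 206
= 6.2621

6.2621


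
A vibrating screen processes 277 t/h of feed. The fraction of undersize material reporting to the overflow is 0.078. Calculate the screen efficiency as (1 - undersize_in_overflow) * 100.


92.2%

Screen efficiency = (1 - fraction of undersize in overflow) * 100
= (1 - 0.078) * 100
= 0.922 * 100
= 92.2%


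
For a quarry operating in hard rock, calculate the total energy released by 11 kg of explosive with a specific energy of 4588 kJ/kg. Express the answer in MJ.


Energy = mass * specific_energy / 1000
= 11 * 4588 / 1000
= 50468 / 1000
= 50.468 MJ

50.468 MJ


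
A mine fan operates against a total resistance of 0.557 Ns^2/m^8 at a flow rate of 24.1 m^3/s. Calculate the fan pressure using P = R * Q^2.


323.5112 Pa

Compute Q^2:
Q^2 = 24.1^2 = 580.81
Compute pressure:
P = R * Q^2 = 0.557 * 580.81
= 323.5112 Pa


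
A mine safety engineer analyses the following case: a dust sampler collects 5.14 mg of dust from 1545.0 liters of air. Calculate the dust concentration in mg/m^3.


3.3269 mg/m^3

Convert liters to m^3: 1 m^3 = 1000 L
Concentration = mass / volume * 1000
= 5.14 / 1545.0 * 1000
= 0.003326860841 * 1000
= 3.3269 mg/m^3


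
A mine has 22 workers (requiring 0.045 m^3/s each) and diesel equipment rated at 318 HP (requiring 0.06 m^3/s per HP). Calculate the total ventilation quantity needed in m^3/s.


20.07 m^3/s

Airflow for workers:
Q_people = 22 * 0.045 = 0.99 m^3/s
Airflow for diesel equipment:
Q_diesel = 318 * 0.06 = 19.08 m^3/s
Total ventilation:
Q_total = 0.99 + 19.08
= 20.07 m^3/s


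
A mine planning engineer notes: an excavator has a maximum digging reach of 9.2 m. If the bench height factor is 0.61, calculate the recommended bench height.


Bench height = reach * factor
= 9.2 * 0.61
= 5.612 m

5.612 m


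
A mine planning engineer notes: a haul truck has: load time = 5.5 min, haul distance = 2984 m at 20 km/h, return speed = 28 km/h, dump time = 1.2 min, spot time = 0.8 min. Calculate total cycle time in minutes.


Convert haul speed to m/min: 20 * 1000/60 = 333.3333333 m/min
Haul time = 2984 / 333.3333333 = 8.952 min
Convert return speed to m/min: 28 * 1000/60 = 466.6666667 m/min
Return time = 2984 / 466.6666667 = 6.394285714 min
Total cycle time:
= 5.5 + 8.952 + 1.2 + 6.394285714 + 0.8
= 22.8463 min

22.8463 min


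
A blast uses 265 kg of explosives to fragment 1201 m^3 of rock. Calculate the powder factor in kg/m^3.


0.2206 kg/m^3

Powder factor = explosive mass / rock volume
= 265 / 1201
= 0.2206 kg/m^3


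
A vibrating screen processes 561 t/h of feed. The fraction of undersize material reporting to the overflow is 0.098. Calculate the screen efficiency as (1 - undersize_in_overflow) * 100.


90.2%

Screen efficiency = (1 - fraction of undersize in overflow) * 100
= (1 - 0.098) * 100
= 0.902 * 100
= 90.2%


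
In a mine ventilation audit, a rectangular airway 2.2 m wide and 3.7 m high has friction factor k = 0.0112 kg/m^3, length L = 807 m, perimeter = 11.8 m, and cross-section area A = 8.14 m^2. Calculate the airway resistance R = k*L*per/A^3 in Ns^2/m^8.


0.1977 Ns^2/m^8

Compute the numerator:
k * L * per = 0.0112 * 807 * 11.8
= 106.65312
Compute the denominator:
A^3 = 8.14^3 = 539.353144
Resistance:
R = 106.65312 / 539.353144
= 0.1977 Ns^2/m^8


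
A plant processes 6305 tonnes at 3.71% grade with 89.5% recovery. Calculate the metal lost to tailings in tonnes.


Total metal in feed:
= 6305 * 3.71 / 100 = 233.9155 tonnes
Metal recovered:
= 233.9155 * 89.5 / 100 = 209.3543725 tonnes
Metal lost to tailings:
= 233.9155 - 209.3543725
= 24.5611 tonnes

24.5611 tonnes


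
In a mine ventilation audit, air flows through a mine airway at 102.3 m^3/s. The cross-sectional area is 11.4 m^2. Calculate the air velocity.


8.9737 m/s

Velocity = flow rate / cross-sectional area
= 102.3 / 11.4
= 8.9737 m/s


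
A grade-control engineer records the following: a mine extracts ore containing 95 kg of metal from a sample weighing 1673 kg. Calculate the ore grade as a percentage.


5.6784%

Ore grade = (metal mass / ore mass) * 100
= (95 / 1673) * 100
= 0.05678421996 * 100
= 5.6784%


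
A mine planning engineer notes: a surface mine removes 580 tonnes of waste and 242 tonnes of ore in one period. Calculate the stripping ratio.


Stripping ratio = waste tonnage / ore tonnage
= 580 / 242
= 2.3967

2.3967


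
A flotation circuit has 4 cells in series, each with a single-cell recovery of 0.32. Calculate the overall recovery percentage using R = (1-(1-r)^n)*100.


Complement of single-cell recovery:
1 - r = 1 - 0.32 = 0.68
Raise to power n:
(1 - r)^4 = 0.68^4 = 0.21381376
Overall recovery:
R = (1 - 0.21381376) * 100
= 78.6186%

78.6186%


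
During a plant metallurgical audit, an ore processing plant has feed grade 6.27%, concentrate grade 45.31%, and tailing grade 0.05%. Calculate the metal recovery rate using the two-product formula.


99.3121%

Using the two-product formula:
R = 100 * c * (f - t) / (f * (c - t))
Numerator = 100 * 45.31 * (6.27 - 0.05)
= 100 * 45.31 * 6.22
= 28182.82
Denominator = 6.27 * (45.31 - 0.05)
= 6.27 * 45.26
= 283.7802
R = 28182.82 / 283.7802
= 99.3121%


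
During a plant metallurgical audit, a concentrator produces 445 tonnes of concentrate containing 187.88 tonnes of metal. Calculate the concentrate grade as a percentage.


42.2202%

Grade = (metal in concentrate / concentrate mass) * 100
= (187.88 / 445) * 100
= 0.4222022472 * 100
= 42.2202%


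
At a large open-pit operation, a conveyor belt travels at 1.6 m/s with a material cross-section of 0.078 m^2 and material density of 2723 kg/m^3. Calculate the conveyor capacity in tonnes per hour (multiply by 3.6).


Volumetric flow = speed * area
= 1.6 * 0.078 = 0.1248 m^3/s
Mass flow = volumetric * density
= 0.1248 * 2723 = 339.8304 kg/s
Convert to t/h: multiply by 3.6
Capacity = 339.8304 * 3.6
= 1223.3894 t/h

1223.3894 t/h


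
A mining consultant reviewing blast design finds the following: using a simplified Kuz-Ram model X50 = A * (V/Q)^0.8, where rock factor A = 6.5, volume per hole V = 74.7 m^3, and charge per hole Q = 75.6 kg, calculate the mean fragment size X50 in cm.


Compute V/Q:
V/Q = 74.7 / 75.6 = 0.9880952381
Raise to the power 0.8:
(V/Q)^0.8 = 0.9880952381^0.8 = 0.9904647983
Multiply by A:
X50 = 6.5 * 0.9904647983
= 6.438 cm

6.438 cm


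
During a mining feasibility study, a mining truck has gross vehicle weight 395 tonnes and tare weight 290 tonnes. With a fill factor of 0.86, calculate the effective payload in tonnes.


90.3 tonnes

Maximum payload = gross - tare
= 395 - 290 = 105 tonnes
Effective payload = max payload * fill factor
= 105 * 0.86
= 90.3 tonnes


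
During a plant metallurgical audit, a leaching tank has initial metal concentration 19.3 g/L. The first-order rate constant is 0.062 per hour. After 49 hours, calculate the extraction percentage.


Compute the exponent:
-k * t = -0.062 * 49 = -3.038
Remaining concentration:
C = 19.3 * exp(-3.038)
= 19.3 * 0.04793065501
= 0.9250616416 g/L
Extracted = 19.3 - 0.9250616416 = 18.37493836 g/L
Extraction % = 18.37493836 / 19.3 * 100
= 95.2069%

95.2069%


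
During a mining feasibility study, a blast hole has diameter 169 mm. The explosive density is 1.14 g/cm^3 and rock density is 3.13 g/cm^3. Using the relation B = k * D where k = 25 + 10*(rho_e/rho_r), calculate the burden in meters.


First, compute k:
rho_e / rho_r = 1.14 / 3.13 = 0.3642172524
k = 25 + 10 * 0.3642172524 = 28.64217252
Then, compute burden:
B = k * D / 1000 = 28.64217252 * 169 / 1000
= 4840.527157 / 1000
= 4.8405 m

4.8405 m


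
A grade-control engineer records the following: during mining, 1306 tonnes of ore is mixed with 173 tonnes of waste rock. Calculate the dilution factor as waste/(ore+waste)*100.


Total material = ore + waste
= 1306 + 173 = 1479 tonnes
Dilution = waste / total * 100
= 173 / 1479 * 100
= 0.1169709263 * 100
= 11.6971%

11.6971%


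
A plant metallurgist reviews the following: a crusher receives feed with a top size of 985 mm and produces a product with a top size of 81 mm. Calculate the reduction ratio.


Reduction ratio = feed size / product size
= 985 / 81
= 12.1605

12.1605


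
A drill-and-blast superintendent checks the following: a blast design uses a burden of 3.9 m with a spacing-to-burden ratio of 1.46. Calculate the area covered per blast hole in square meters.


First, find the spacing:
Spacing = burden * ratio = 3.9 * 1.46
= 5.694 m
Then, calculate the area:
Area = burden * spacing = 3.9 * 5.694
= 22.2066 m^2

22.2066 m^2


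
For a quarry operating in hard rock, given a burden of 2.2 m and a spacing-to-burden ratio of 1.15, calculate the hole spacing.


Spacing = burden * ratio
= 2.2 * 1.15
= 2.53 m

2.53 m


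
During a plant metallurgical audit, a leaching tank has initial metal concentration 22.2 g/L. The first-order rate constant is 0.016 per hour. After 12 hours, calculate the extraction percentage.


Compute the exponent:
-k * t = -0.016 * 12 = -0.192
Remaining concentration:
C = 22.2 * exp(-0.192)
= 22.2 * 0.8253068685
= 18.32181248 g/L
Extracted = 22.2 - 18.32181248 = 3.878187519 g/L
Extraction % = 3.878187519 / 22.2 * 100
= 17.4693%

17.4693%


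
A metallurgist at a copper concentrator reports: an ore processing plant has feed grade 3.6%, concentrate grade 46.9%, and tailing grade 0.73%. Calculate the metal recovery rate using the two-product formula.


Using the two-product formula:
R = 100 * c * (f - t) / (f * (c - t))
Numerator = 100 * 46.9 * (3.6 - 0.73)
= 100 * 46.9 * 2.87
= 13460.3
Denominator = 3.6 * (46.9 - 0.73)
= 3.6 * 46.17
= 166.212
R = 13460.3 / 166.212
= 80.9827%

80.9827%


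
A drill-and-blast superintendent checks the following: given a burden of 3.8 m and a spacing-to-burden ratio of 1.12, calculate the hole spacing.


4.256 m

Spacing = burden * ratio
= 3.8 * 1.12
= 4.256 m


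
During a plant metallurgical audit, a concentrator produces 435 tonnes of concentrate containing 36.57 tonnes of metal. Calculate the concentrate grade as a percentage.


8.4069%

Grade = (metal in concentrate / concentrate mass) * 100
= (36.57 / 435) * 100
= 0.08406896552 * 100
= 8.4069%


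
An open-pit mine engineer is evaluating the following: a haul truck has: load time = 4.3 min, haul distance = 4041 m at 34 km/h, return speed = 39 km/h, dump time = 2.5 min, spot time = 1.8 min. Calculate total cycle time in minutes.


21.9481 min

Convert haul speed to m/min: 34 * 1000/60 = 566.6666667 m/min
Haul time = 4041 / 566.6666667 = 7.131176471 min
Convert return speed to m/min: 39 * 1000/60 = 650 m/min
Return time = 4041 / 650 = 6.216923077 min
Total cycle time:
= 4.3 + 7.131176471 + 2.5 + 6.216923077 + 1.8
= 21.9481 min


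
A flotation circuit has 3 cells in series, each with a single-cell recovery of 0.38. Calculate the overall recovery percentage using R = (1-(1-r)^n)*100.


Complement of single-cell recovery:
1 - r = 1 - 0.38 = 0.62
Raise to power n:
(1 - r)^3 = 0.62^3 = 0.238328
Overall recovery:
R = (1 - 0.238328) * 100
= 76.1672%

76.1672%


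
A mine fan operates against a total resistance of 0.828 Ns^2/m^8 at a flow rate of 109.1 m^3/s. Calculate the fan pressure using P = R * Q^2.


9855.5267 Pa

Compute Q^2:
Q^2 = 109.1^2 = 11902.81
Compute pressure:
P = R * Q^2 = 0.828 * 11902.81
= 9855.5267 Pa


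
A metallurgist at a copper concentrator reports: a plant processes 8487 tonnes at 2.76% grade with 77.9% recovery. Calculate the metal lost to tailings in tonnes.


51.7673 tonnes

Total metal in feed:
= 8487 * 2.76 / 100 = 234.2412 tonnes
Metal recovered:
= 234.2412 * 77.9 / 100 = 182.4738948 tonnes
Metal lost to tailings:
= 234.2412 - 182.4738948
= 51.7673 tonnes


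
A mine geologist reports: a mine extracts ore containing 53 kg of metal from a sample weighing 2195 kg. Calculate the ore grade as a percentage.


Ore grade = (metal mass / ore mass) * 100
= (53 / 2195) * 100
= 0.02414578588 * 100
= 2.4146%

2.4146%


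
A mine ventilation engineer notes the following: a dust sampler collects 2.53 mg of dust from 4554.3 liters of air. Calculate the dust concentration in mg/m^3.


Convert liters to m^3: 1 m^3 = 1000 L
Concentration = mass / volume * 1000
= 2.53 / 4554.3 * 1000
= 0.0005555189601 * 1000
= 0.5555 mg/m^3

0.5555 mg/m^3


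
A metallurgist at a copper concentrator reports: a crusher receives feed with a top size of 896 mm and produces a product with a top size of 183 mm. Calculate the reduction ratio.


Reduction ratio = feed size / product size
= 896 / 183
= 4.8962

4.8962


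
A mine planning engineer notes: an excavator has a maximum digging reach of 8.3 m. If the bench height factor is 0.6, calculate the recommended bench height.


Bench height = reach * factor
= 8.3 * 0.6
= 4.98 m

4.98 m


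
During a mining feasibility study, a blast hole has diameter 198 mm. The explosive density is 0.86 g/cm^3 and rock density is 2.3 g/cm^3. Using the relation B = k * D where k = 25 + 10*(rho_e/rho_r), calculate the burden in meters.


5.6903 m

First, compute k:
rho_e / rho_r = 0.86 / 2.3 = 0.3739130435
k = 25 + 10 * 0.3739130435 = 28.73913043
Then, compute burden:
B = k * D / 1000 = 28.73913043 * 198 / 1000
= 5690.347826 / 1000
= 5.6903 m


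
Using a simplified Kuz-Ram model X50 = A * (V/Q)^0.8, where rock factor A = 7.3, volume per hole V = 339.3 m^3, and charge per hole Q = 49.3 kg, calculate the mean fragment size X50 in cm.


34.1596 cm

Compute V/Q:
V/Q = 339.3 / 49.3 = 6.882352941
Raise to the power 0.8:
(V/Q)^0.8 = 6.882352941^0.8 = 4.679393337
Multiply by A:
X50 = 7.3 * 4.679393337
= 34.1596 cm


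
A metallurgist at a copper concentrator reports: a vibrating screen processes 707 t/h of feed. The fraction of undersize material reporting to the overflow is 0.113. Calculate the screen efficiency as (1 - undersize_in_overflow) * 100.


88.7%

Screen efficiency = (1 - fraction of undersize in overflow) * 100
= (1 - 0.113) * 100
= 0.887 * 100
= 88.7%


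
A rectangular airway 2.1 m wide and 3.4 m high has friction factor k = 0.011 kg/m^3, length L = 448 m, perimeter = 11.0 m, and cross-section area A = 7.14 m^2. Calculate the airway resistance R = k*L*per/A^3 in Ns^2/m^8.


Compute the numerator:
k * L * per = 0.011 * 448 * 11.0
= 54.208
Compute the denominator:
A^3 = 7.14^3 = 363.994344
Resistance:
R = 54.208 / 363.994344
= 0.1489 Ns^2/m^8

0.1489 Ns^2/m^8


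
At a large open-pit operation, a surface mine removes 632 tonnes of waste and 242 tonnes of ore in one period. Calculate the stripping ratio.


Stripping ratio = waste tonnage / ore tonnage
= 632 / 242
= 2.6116

2.6116


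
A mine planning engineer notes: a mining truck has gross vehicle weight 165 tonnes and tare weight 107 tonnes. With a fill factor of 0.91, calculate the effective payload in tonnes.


Maximum payload = gross - tare
= 165 - 107 = 58 tonnes
Effective payload = max payload * fill factor
= 58 * 0.91
= 52.78 tonnes

52.78 tonnes


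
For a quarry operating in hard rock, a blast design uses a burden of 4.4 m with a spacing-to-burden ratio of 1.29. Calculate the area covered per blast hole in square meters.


First, find the spacing:
Spacing = burden * ratio = 4.4 * 1.29
= 5.676 m
Then, calculate the area:
Area = burden * spacing = 4.4 * 5.676
= 24.9744 m^2

24.9744 m^2


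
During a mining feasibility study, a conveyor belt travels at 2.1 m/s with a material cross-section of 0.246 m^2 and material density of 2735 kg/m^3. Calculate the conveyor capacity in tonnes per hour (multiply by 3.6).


Volumetric flow = speed * area
= 2.1 * 0.246 = 0.5166 m^3/s
Mass flow = volumetric * density
= 0.5166 * 2735 = 1412.901 kg/s
Convert to t/h: multiply by 3.6
Capacity = 1412.901 * 3.6
= 5086.4436 t/h

5086.4436 t/h


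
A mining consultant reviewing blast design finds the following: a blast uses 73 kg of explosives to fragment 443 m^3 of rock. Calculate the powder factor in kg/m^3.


0.1648 kg/m^3

Powder factor = explosive mass / rock volume
= 73 / 443
= 0.1648 kg/m^3


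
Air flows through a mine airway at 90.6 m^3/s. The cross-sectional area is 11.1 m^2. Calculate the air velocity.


8.1622 m/s

Velocity = flow rate / cross-sectional area
= 90.6 / 11.1
= 8.1622 m/s


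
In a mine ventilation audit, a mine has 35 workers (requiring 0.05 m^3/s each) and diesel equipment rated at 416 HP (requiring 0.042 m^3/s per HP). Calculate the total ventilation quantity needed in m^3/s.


19.222 m^3/s

Airflow for workers:
Q_people = 35 * 0.05 = 1.75 m^3/s
Airflow for diesel equipment:
Q_diesel = 416 * 0.042 = 17.472 m^3/s
Total ventilation:
Q_total = 1.75 + 17.472
= 19.222 m^3/s


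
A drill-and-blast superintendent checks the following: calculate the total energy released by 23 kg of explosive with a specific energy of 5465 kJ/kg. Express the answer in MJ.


125.695 MJ

Energy = mass * specific_energy / 1000
= 23 * 5465 / 1000
= 125695 / 1000
= 125.695 MJ


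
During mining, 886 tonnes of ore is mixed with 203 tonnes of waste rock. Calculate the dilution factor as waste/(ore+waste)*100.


Total material = ore + waste
= 886 + 203 = 1089 tonnes
Dilution = waste / total * 100
= 203 / 1089 * 100
= 0.18640955 * 100
= 18.641%

18.641%


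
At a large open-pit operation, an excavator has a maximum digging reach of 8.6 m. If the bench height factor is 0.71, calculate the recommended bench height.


Bench height = reach * factor
= 8.6 * 0.71
= 6.106 m

6.106 m


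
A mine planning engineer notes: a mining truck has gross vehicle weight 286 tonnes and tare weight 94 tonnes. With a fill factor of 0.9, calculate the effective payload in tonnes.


Maximum payload = gross - tare
= 286 - 94 = 192 tonnes
Effective payload = max payload * fill factor
= 192 * 0.9
= 172.8 tonnes

172.8 tonnes
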